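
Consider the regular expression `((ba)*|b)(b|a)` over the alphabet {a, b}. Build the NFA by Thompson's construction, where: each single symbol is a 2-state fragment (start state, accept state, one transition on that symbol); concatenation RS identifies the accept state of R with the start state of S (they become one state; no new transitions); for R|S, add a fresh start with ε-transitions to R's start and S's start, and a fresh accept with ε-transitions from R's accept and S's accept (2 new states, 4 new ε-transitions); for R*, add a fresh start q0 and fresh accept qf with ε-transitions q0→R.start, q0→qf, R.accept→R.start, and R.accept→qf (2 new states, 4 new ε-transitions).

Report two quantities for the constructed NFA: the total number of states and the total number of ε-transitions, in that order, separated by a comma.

Recursing over subexpressions:
Each of the 5 symbol leaves contributes 2 states and 0 ε-transitions.
  ba = 3 states, 0 ε-transitions
  (ba)* = 5 states, 4 ε-transitions
  (ba)*|b = 9 states, 8 ε-transitions
  b|a = 6 states, 4 ε-transitions
  ((ba)*|b)(b|a) = 14 states, 12 ε-transitions

14, 12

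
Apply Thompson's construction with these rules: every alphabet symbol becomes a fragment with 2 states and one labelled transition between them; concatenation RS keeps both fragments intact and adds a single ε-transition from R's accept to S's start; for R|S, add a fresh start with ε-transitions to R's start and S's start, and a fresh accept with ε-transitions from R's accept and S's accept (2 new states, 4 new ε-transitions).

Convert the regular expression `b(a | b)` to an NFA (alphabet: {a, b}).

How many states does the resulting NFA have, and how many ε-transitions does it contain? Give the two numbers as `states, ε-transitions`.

8, 5

Per subexpression:
Each of the 3 symbol leaves contributes 2 states and 0 ε-transitions.
  a | b = 6 states, 4 ε-transitions
  b(a | b) = 8 states, 5 ε-transitions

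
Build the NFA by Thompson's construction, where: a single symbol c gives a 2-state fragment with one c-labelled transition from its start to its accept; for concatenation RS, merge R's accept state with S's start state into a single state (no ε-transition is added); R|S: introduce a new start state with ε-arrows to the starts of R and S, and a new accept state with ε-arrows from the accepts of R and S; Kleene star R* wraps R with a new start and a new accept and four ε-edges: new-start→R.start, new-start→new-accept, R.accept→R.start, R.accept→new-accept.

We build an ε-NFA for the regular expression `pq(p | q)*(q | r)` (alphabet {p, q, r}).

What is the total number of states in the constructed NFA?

15

Recursing over subexpressions:
Each of the 6 symbol leaves contributes a 2-state fragment.
  p | q — 6 states
  (p | q)* — 8 states
  q | r — 6 states
  pq(p | q)*(q | r) — 15 states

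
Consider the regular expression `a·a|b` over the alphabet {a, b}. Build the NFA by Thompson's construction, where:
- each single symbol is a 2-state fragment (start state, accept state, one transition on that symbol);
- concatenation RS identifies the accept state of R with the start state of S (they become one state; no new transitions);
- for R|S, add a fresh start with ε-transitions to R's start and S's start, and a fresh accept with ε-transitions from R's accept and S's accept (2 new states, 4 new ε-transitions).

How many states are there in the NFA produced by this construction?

7

By structural recursion:
Each of the 3 symbol leaves contributes a 2-state fragment.
  a·a : 3 states
  a·a|b : 7 states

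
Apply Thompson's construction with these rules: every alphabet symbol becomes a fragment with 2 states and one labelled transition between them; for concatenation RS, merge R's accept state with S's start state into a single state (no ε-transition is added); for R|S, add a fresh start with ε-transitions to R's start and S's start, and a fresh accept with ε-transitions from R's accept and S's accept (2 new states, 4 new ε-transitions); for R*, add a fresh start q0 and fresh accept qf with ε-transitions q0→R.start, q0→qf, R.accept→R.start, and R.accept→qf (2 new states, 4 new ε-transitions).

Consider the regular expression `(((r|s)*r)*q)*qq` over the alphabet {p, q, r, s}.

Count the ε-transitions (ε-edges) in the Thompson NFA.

Bottom-up over the parse tree:
Each of the 6 symbol leaves contributes 0 ε-transitions.
  r|s — 4 ε-transitions
  (r|s)* — 8 ε-transitions
  (r|s)*r — 8 ε-transitions
  ((r|s)*r)* — 12 ε-transitions
  ((r|s)*r)*q — 12 ε-transitions
  (((r|s)*r)*q)* — 16 ε-transitions
  (((r|s)*r)*q)*qq — 16 ε-transitions

16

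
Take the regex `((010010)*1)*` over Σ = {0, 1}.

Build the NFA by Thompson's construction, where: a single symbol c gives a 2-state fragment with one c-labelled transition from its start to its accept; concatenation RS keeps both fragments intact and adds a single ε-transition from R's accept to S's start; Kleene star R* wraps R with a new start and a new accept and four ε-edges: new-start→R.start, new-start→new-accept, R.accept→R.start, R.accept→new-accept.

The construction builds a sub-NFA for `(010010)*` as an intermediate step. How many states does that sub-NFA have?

Fragment for `(010010)*`:
Each of the 6 symbol leaves contributes a 2-state fragment.
  010010 → 12 states
  (010010)* → 14 states

14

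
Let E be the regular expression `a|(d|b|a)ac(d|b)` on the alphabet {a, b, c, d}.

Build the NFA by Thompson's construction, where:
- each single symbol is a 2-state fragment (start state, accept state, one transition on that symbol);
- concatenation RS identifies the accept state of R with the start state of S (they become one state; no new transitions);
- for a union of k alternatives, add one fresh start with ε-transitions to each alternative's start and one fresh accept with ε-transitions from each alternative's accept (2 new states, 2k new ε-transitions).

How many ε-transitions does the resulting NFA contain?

14

Building bottom-up:
Each of the 8 symbol leaves contributes 0 ε-transitions.
  d|b|a = 6 ε-transitions
  d|b = 4 ε-transitions
  (d|b|a)ac(d|b) = 10 ε-transitions
  a|(d|b|a)ac(d|b) = 14 ε-transitions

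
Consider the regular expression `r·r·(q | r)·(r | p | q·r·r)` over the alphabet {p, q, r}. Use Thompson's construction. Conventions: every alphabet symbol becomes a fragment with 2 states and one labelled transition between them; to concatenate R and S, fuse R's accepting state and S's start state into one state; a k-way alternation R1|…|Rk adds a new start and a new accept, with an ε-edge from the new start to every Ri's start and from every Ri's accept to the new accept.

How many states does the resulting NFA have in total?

17

By structural recursion:
Each of the 9 symbol leaves contributes a 2-state fragment.
  q | r : 6 states
  q·r·r : 4 states
  r | p | q·r·r : 10 states
  r·r·(q | r)·(r | p | q·r·r) : 17 states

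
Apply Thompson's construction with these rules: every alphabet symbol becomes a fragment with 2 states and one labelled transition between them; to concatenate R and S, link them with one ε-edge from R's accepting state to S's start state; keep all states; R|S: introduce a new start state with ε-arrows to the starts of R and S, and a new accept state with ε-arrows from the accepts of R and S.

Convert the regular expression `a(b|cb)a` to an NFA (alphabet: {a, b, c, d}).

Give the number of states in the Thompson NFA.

Recursing over subexpressions:
Each of the 5 symbol leaves contributes a 2-state fragment.
  cb : 4 states
  b|cb : 8 states
  a(b|cb)a : 12 states

12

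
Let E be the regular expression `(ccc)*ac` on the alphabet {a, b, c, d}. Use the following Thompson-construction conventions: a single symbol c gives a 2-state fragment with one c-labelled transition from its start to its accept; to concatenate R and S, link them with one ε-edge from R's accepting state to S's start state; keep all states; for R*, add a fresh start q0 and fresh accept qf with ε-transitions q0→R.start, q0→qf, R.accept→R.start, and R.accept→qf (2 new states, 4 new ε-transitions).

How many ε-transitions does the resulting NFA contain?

By structural recursion:
Each of the 5 symbol leaves contributes 0 ε-transitions.
  ccc → 2 ε-transitions
  (ccc)* → 6 ε-transitions
  (ccc)*ac → 8 ε-transitions

8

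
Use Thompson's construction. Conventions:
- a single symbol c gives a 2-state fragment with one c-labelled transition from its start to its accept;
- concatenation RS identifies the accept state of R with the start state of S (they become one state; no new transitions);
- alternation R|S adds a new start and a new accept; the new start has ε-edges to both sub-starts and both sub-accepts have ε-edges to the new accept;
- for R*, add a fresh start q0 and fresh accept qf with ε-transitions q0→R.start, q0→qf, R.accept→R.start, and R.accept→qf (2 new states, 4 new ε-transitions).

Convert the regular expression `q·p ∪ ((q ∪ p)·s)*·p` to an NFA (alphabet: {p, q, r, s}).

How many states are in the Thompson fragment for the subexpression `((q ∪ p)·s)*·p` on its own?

Fragment for `((q ∪ p)·s)*·p`:
Each of the 4 symbol leaves contributes a 2-state fragment.
  q ∪ p : 6 states
  (q ∪ p)·s : 7 states
  ((q ∪ p)·s)* : 9 states
  ((q ∪ p)·s)*·p : 10 states

10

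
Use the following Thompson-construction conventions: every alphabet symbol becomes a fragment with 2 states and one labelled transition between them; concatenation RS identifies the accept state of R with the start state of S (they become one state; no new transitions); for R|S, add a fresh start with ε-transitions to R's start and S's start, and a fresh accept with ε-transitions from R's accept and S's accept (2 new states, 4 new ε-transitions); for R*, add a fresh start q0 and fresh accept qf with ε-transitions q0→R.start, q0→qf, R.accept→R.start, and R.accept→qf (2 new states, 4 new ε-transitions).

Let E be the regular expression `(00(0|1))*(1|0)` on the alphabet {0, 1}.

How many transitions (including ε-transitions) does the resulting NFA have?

Building bottom-up:
Each of the 6 symbol leaves contributes 1 transition (1 symbol, 0 ε).
  0|1 : 6 transitions (2 symbol, 4 ε)
  00(0|1) : 8 transitions (4 symbol, 4 ε)
  (00(0|1))* : 12 transitions (4 symbol, 8 ε)
  1|0 : 6 transitions (2 symbol, 4 ε)
  (00(0|1))*(1|0) : 18 transitions (6 symbol, 12 ε)

18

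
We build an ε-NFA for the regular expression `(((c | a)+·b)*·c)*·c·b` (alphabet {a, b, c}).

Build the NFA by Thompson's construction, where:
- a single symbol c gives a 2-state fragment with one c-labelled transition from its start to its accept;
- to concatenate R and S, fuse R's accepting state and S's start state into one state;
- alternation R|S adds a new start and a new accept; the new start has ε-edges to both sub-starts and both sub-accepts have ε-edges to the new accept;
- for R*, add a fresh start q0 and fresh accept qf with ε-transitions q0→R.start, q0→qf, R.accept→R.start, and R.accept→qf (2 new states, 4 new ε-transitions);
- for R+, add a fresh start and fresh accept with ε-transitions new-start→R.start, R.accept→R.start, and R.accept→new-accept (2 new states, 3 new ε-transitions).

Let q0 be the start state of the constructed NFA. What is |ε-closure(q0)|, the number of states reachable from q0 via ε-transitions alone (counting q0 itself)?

8

Compute the ε-closure size of each fragment's start state recursively; a symbol fragment's start has no outgoing ε-edge, so its closure is just itself (size 1).
  c | a — C = 1 + 1 + 1 = 3 (the new accept is not ε-reachable since no branch accepts ε)
  (c | a)+ — C = 1 + 3 = 4 (the body doesn't accept ε, so the new accept is not reached)
  (c | a)+·b — same as the first factor's closure: C = 4
  ((c | a)+·b)* — C = 1 (new start) + 4 (body) + 1 (new accept) = 6
  ((c | a)+·b)*·c — C = 6 + (1−1) = 6 (closure spills across the concat boundary because the left factor accepts ε)
  (((c | a)+·b)*·c)* — the star's fresh start ε-reaches both the body's start and the fresh accept: C = 2 + 6 = 8
  (((c | a)+·b)*·c)*·c·b — the left operand accepts ε, so the closure extends into the next operand (the shared merged state is already counted); C = 8 + (1−1) = 8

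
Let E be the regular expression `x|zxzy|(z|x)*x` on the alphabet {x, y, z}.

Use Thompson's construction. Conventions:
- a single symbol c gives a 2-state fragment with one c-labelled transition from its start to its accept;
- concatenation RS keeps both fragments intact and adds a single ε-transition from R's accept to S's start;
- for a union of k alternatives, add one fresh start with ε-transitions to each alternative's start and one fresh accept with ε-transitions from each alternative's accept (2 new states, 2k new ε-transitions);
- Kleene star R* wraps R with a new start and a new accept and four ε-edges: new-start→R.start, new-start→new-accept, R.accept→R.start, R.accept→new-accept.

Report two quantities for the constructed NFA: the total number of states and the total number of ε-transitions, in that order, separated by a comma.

22, 18

Per subexpression:
Each of the 8 symbol leaves contributes 2 states and 0 ε-transitions.
  zxzy : 8 states, 3 ε-transitions
  z|x : 6 states, 4 ε-transitions
  (z|x)* : 8 states, 8 ε-transitions
  (z|x)*x : 10 states, 9 ε-transitions
  x|zxzy|(z|x)*x : 22 states, 18 ε-transitions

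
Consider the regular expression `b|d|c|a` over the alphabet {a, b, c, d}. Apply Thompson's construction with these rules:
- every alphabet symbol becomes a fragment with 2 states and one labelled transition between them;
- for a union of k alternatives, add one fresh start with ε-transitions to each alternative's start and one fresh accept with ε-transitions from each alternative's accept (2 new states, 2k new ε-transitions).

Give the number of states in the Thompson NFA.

10

Building bottom-up:
Each of the 4 symbol leaves contributes a 2-state fragment.
  b|d|c|a : 10 states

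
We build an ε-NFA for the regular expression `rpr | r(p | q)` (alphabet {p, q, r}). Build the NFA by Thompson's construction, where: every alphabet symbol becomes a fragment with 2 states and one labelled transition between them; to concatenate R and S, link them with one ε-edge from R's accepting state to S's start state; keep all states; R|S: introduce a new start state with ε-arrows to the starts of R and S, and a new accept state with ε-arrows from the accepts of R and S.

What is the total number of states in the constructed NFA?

By structural recursion:
Each of the 6 symbol leaves contributes a 2-state fragment.
  rpr : 6 states
  p | q : 6 states
  r(p | q) : 8 states
  rpr | r(p | q) : 16 states

16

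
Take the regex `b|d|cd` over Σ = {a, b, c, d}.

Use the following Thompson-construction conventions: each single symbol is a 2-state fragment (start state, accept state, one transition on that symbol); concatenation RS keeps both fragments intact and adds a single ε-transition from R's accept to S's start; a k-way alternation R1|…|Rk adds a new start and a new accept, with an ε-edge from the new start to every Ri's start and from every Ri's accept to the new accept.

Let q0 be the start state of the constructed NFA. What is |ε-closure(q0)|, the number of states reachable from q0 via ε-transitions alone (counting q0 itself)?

Compute the ε-closure size of each fragment's start state recursively; a symbol fragment's start has no outgoing ε-edge, so its closure is just itself (size 1).
  cd : |ε-closure| equals the left operand's closure size = 1 (its accept is not ε-reachable, so the closure stops there)
  b|d|cd : |ε-closure| = 1 + 1 + 1 + 1 = 4 (the new accept is not ε-reachable since no branch accepts ε)

4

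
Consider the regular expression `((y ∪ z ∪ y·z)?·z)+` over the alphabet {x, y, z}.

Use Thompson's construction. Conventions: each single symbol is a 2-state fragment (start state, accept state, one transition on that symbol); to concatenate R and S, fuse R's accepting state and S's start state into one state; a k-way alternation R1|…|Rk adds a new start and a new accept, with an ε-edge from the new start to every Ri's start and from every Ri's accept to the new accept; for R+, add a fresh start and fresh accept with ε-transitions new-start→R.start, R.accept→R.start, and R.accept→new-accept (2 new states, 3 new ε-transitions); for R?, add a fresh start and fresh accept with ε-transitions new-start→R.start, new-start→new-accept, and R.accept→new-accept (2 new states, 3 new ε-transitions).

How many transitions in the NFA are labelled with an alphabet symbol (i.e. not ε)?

Building bottom-up:
Each of the 5 symbol leaves contributes exactly 1 symbol transition.
  y·z — 2 symbol transitions
  y ∪ z ∪ y·z — 4 symbol transitions
  (y ∪ z ∪ y·z)? — 4 symbol transitions
  (y ∪ z ∪ y·z)?·z — 5 symbol transitions
  ((y ∪ z ∪ y·z)?·z)+ — 5 symbol transitions

5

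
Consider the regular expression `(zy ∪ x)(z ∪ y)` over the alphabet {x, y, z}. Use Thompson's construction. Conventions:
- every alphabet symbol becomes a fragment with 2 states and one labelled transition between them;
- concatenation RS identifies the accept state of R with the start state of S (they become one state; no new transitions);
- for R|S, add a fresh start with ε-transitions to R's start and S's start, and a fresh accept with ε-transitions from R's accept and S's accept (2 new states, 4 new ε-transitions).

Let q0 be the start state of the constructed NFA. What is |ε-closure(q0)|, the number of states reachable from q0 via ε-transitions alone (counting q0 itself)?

3

Work bottom-up. For each fragment F, track |ε-closure(F.start)| and whether F's accept lies in that closure (i.e. whether F accepts ε). A single-symbol fragment has closure size 1 and does not accept ε.
  zy → C equals the left operand's closure size = 1 (its accept is not ε-reachable, so the closure stops there)
  zy ∪ x → C = 1 + 1 + 1 = 3 (the new accept is not ε-reachable since no branch accepts ε)
  z ∪ y → C = 1 + 1 + 1 = 3 (the new accept is not ε-reachable since no branch accepts ε)
  (zy ∪ x)(z ∪ y) → C equals the left operand's closure size = 3 (its accept is not ε-reachable, so the closure stops there)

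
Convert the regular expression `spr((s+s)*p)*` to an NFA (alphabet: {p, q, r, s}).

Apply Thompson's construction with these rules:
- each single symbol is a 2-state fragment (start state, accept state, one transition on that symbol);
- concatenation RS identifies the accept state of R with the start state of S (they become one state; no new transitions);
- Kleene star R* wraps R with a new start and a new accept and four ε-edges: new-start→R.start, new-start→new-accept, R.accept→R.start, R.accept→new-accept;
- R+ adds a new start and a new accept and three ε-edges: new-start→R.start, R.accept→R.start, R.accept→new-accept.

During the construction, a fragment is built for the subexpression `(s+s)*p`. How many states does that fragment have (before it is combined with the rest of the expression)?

Fragment for `(s+s)*p`:
Each of the 3 symbol leaves contributes a 2-state fragment.
  s+ — 4 states
  s+s — 5 states
  (s+s)* — 7 states
  (s+s)*p — 8 states

8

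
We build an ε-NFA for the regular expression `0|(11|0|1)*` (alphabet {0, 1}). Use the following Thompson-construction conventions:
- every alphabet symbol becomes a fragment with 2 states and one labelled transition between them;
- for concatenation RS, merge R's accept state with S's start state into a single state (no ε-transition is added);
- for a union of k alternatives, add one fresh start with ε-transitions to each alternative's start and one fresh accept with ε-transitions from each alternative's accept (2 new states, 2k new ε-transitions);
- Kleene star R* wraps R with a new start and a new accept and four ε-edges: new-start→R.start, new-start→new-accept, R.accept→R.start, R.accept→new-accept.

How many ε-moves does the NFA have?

14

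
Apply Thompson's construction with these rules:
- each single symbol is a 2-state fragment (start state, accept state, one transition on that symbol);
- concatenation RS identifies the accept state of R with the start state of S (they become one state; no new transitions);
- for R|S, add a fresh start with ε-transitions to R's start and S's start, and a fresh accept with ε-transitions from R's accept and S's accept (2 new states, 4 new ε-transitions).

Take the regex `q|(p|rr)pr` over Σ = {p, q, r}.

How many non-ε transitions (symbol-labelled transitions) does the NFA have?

6

By structural recursion:
Each of the 6 symbol leaves contributes exactly 1 symbol transition.
  rr → 2 symbol transitions
  p|rr → 3 symbol transitions
  (p|rr)pr → 5 symbol transitions
  q|(p|rr)pr → 6 symbol transitions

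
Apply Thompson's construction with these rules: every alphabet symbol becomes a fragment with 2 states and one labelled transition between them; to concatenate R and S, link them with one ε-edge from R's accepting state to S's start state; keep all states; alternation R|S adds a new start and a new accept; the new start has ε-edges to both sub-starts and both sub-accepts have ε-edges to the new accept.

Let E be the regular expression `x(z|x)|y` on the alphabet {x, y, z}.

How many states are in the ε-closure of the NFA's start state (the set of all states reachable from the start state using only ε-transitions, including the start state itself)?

Let C(F) = |ε-closure(F.start)| within fragment F, and note whether F accepts ε. Symbol fragments have C = 1 and do not accept ε. Then:
  z|x → C = 1 + 1 + 1 = 3 (the new accept is not ε-reachable since no branch accepts ε)
  x(z|x) → C equals the left operand's closure size = 1 (its accept is not ε-reachable, so the closure stops there)
  x(z|x)|y → new start ε-reaches every alternative's start; none of them accept ε, so the new accept is not reached: C = 1 + 1 + 1 = 3

3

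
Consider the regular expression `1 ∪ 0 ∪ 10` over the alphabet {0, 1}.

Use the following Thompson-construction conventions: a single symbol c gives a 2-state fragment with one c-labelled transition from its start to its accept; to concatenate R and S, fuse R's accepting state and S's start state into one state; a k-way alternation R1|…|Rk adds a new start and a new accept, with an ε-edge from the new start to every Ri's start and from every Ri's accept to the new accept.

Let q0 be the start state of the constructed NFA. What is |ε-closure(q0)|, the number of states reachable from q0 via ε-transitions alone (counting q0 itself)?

4

Work bottom-up. For each fragment F, track |ε-closure(F.start)| and whether F's accept lies in that closure (i.e. whether F accepts ε). A single-symbol fragment has closure size 1 and does not accept ε.
  10 : same as the first factor's closure: |closure| = 1
  1 ∪ 0 ∪ 10 : new start ε-reaches every alternative's start; none of them accept ε, so the new accept is not reached: |closure| = 1 + 1 + 1 + 1 = 4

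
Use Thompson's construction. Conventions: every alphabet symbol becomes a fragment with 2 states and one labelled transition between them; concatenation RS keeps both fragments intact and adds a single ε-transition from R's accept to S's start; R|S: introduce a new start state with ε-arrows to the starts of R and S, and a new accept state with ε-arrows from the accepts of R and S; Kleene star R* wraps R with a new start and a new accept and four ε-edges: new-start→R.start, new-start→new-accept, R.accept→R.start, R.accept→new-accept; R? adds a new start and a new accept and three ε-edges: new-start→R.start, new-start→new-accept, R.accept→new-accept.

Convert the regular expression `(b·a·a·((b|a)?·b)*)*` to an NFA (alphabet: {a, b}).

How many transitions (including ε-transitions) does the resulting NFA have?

Building bottom-up:
Each of the 6 symbol leaves contributes 1 transition (1 symbol, 0 ε).
  b|a : 6 transitions (2 symbol, 4 ε)
  (b|a)? : 9 transitions (2 symbol, 7 ε)
  (b|a)?·b : 11 transitions (3 symbol, 8 ε)
  ((b|a)?·b)* : 15 transitions (3 symbol, 12 ε)
  b·a·a·((b|a)?·b)* : 21 transitions (6 symbol, 15 ε)
  (b·a·a·((b|a)?·b)*)* : 25 transitions (6 symbol, 19 ε)

25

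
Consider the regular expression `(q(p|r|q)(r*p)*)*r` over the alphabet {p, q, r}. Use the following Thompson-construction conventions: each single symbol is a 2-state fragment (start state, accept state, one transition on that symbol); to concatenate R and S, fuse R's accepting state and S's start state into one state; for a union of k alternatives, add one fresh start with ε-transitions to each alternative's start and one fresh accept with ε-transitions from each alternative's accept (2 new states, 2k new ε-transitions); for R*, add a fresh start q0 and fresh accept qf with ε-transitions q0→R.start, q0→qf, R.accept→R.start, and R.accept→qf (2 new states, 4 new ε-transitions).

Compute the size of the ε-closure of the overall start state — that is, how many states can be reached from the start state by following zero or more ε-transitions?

Work bottom-up. For each fragment F, track |ε-closure(F.start)| and whether F's accept lies in that closure (i.e. whether F accepts ε). A single-symbol fragment has closure size 1 and does not accept ε.
  p|r|q — new start ε-reaches every alternative's start; none of them accept ε, so the new accept is not reached: |ε-closure| = 1 + 1 + 1 + 1 = 4
  r* — new start has ε-edges to the inner start and to the new accept, so |ε-closure| = 2 + 1 = 3
  r*p — |ε-closure| = 3 + (1−1) = 3 (closure spills across the concat boundary because the left factor accepts ε)
  (r*p)* — |ε-closure| = 1 (new start) + 3 (body) + 1 (new accept) = 5
  q(p|r|q)(r*p)* — |ε-closure| equals the left operand's closure size = 1 (its accept is not ε-reachable, so the closure stops there)
  (q(p|r|q)(r*p)*)* — new start has ε-edges to the inner start and to the new accept, so |ε-closure| = 2 + 1 = 3
  (q(p|r|q)(r*p)*)*r — the left operand accepts ε, so the closure extends into the next operand (the shared merged state is already counted); |ε-closure| = 3 + (1−1) = 3

3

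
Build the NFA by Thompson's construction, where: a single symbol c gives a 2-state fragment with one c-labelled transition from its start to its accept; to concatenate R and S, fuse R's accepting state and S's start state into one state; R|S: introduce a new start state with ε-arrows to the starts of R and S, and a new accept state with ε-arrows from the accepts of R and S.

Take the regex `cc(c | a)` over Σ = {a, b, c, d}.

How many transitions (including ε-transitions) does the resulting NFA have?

Bottom-up over the parse tree:
Each of the 4 symbol leaves contributes 1 transition (1 symbol, 0 ε).
  c | a = 6 transitions (2 symbol, 4 ε)
  cc(c | a) = 8 transitions (4 symbol, 4 ε)

8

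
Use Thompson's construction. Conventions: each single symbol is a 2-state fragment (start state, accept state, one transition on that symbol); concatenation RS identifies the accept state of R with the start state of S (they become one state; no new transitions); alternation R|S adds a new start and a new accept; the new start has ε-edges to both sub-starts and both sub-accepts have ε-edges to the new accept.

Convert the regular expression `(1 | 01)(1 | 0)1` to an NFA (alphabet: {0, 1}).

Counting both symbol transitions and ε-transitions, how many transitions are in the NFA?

Building bottom-up:
Each of the 6 symbol leaves contributes 1 transition (1 symbol, 0 ε).
  01 — 2 transitions (2 symbol, 0 ε)
  1 | 01 — 7 transitions (3 symbol, 4 ε)
  1 | 0 — 6 transitions (2 symbol, 4 ε)
  (1 | 01)(1 | 0)1 — 14 transitions (6 symbol, 8 ε)

14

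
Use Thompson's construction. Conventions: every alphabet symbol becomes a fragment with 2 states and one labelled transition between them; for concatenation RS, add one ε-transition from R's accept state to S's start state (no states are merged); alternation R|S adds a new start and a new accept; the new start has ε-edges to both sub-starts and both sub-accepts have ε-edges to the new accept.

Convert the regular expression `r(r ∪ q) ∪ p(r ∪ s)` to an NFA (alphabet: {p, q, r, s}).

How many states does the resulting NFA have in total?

18

Building bottom-up:
Each of the 6 symbol leaves contributes a 2-state fragment.
  r ∪ q → 6 states
  r(r ∪ q) → 8 states
  r ∪ s → 6 states
  p(r ∪ s) → 8 states
  r(r ∪ q) ∪ p(r ∪ s) → 18 states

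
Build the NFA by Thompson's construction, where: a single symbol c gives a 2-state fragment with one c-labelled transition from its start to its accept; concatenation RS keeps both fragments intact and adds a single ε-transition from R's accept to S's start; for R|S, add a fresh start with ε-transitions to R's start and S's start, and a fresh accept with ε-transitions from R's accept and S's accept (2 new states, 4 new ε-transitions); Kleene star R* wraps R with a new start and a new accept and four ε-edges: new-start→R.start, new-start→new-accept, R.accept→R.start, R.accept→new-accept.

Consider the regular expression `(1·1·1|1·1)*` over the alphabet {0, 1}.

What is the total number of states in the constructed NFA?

14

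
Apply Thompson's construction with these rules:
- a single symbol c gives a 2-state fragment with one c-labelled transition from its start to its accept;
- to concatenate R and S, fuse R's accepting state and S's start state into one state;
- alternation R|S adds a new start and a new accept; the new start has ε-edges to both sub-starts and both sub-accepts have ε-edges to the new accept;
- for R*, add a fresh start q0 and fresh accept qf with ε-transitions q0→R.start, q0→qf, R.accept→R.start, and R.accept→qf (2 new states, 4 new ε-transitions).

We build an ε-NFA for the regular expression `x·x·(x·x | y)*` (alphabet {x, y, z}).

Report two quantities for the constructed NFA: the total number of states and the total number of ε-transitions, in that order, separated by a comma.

11, 8

Recursing over subexpressions:
Each of the 5 symbol leaves contributes 2 states and 0 ε-transitions.
  x·x : 3 states, 0 ε-transitions
  x·x | y : 7 states, 4 ε-transitions
  (x·x | y)* : 9 states, 8 ε-transitions
  x·x·(x·x | y)* : 11 states, 8 ε-transitions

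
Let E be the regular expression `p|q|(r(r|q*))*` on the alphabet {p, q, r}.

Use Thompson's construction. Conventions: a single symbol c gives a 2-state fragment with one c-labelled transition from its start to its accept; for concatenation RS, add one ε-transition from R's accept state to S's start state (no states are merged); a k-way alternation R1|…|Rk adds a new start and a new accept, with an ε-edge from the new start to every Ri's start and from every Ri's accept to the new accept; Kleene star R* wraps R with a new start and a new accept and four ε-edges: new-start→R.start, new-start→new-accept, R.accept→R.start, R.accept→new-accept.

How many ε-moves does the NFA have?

Bottom-up over the parse tree:
Each of the 5 symbol leaves contributes 0 ε-transitions.
  q* — 4 ε-transitions
  r|q* — 8 ε-transitions
  r(r|q*) — 9 ε-transitions
  (r(r|q*))* — 13 ε-transitions
  p|q|(r(r|q*))* — 19 ε-transitions

19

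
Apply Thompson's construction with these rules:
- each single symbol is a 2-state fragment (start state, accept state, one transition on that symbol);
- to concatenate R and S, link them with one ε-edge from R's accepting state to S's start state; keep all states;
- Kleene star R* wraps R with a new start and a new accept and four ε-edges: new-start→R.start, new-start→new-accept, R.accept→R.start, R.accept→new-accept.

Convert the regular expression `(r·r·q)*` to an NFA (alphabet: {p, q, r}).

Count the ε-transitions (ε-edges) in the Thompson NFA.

6

Building bottom-up:
Each of the 3 symbol leaves contributes 0 ε-transitions.
  r·r·q → 2 ε-transitions
  (r·r·q)* → 6 ε-transitions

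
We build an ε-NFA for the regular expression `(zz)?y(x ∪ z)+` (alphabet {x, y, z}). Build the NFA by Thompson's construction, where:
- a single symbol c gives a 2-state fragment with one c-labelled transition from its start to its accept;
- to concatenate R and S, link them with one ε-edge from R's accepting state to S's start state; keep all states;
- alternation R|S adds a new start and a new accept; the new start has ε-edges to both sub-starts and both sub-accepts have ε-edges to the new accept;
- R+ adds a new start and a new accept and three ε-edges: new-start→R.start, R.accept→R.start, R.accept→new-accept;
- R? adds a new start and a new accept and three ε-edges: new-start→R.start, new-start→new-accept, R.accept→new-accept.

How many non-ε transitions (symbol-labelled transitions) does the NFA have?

Building bottom-up:
Each of the 5 symbol leaves contributes exactly 1 symbol transition.
  zz → 2 symbol transitions
  (zz)? → 2 symbol transitions
  x ∪ z → 2 symbol transitions
  (x ∪ z)+ → 2 symbol transitions
  (zz)?y(x ∪ z)+ → 5 symbol transitions

5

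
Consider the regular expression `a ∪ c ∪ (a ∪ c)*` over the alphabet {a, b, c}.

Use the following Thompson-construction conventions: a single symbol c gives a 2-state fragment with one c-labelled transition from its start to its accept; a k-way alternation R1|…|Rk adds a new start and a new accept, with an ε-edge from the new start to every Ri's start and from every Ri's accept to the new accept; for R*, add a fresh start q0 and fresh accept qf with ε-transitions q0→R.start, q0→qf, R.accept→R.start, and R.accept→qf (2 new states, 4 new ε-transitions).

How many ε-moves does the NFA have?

Bottom-up over the parse tree:
Each of the 4 symbol leaves contributes 0 ε-transitions.
  a ∪ c : 4 ε-transitions
  (a ∪ c)* : 8 ε-transitions
  a ∪ c ∪ (a ∪ c)* : 14 ε-transitions

14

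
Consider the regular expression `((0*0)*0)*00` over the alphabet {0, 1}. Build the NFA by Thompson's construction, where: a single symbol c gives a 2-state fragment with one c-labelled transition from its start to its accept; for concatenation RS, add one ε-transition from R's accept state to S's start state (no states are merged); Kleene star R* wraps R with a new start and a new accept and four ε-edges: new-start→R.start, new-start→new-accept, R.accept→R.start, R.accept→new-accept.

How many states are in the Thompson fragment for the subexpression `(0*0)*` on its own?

Fragment for `(0*0)*`:
Each of the 2 symbol leaves contributes a 2-state fragment.
  0* = 4 states
  0*0 = 6 states
  (0*0)* = 8 states

8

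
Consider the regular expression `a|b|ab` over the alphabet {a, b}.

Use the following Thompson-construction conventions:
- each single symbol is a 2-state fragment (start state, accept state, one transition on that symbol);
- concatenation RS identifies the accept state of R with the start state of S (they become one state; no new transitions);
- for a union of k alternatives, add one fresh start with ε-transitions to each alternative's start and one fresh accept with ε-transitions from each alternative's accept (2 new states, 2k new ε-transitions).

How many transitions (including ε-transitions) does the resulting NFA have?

10

Per subexpression:
Each of the 4 symbol leaves contributes 1 transition (1 symbol, 0 ε).
  ab : 2 transitions (2 symbol, 0 ε)
  a|b|ab : 10 transitions (4 symbol, 6 ε)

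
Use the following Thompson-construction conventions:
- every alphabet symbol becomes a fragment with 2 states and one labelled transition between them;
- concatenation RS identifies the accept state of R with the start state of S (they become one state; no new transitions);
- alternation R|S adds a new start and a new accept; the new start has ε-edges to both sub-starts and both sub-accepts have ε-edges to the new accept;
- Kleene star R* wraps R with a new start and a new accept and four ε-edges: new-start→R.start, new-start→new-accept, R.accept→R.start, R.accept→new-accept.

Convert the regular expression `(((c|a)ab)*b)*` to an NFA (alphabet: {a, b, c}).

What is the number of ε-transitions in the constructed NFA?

12

Building bottom-up:
Each of the 5 symbol leaves contributes 0 ε-transitions.
  c|a : 4 ε-transitions
  (c|a)ab : 4 ε-transitions
  ((c|a)ab)* : 8 ε-transitions
  ((c|a)ab)*b : 8 ε-transitions
  (((c|a)ab)*b)* : 12 ε-transitions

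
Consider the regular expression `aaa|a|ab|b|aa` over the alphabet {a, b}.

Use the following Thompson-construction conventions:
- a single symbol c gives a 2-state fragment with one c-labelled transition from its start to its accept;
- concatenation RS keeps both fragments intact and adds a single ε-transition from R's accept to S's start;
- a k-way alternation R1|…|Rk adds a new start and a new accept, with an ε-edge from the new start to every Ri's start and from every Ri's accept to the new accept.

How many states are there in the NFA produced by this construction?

20

By structural recursion:
Each of the 9 symbol leaves contributes a 2-state fragment.
  aaa → 6 states
  ab → 4 states
  aa → 4 states
  aaa|a|ab|b|aa → 20 states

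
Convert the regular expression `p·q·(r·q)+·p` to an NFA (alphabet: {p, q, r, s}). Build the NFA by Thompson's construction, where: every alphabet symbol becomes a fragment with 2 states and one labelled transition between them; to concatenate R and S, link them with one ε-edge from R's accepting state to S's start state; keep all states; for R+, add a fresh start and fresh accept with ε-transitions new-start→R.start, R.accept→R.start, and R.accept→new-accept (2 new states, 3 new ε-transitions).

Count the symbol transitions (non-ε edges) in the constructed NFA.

5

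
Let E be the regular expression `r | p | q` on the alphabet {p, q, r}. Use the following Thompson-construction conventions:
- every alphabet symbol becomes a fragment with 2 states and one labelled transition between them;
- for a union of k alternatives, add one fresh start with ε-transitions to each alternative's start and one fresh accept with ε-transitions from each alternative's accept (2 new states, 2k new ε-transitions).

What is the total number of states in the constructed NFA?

Bottom-up over the parse tree:
Each of the 3 symbol leaves contributes a 2-state fragment.
  r | p | q → 8 states

8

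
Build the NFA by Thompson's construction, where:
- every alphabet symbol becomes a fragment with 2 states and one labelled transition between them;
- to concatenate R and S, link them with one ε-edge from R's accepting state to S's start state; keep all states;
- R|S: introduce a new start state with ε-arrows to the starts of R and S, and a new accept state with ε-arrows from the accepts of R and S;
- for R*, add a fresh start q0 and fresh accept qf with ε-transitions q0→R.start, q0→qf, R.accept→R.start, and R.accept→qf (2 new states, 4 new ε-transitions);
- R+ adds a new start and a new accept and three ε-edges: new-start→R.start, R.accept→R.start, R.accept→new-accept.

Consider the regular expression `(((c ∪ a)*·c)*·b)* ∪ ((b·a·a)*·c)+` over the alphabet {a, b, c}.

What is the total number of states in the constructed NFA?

30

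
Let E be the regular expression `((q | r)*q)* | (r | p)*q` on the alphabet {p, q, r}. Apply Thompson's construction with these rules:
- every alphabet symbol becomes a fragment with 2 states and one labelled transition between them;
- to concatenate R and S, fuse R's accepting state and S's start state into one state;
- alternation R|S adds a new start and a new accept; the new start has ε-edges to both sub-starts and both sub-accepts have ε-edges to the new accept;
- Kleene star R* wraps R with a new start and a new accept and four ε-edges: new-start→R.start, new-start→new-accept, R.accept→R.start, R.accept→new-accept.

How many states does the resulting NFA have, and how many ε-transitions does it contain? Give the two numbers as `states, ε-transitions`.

22, 24

Recursing over subexpressions:
Each of the 6 symbol leaves contributes 2 states and 0 ε-transitions.
  q | r — 6 states, 4 ε-transitions
  (q | r)* — 8 states, 8 ε-transitions
  (q | r)*q — 9 states, 8 ε-transitions
  ((q | r)*q)* — 11 states, 12 ε-transitions
  r | p — 6 states, 4 ε-transitions
  (r | p)* — 8 states, 8 ε-transitions
  (r | p)*q — 9 states, 8 ε-transitions
  ((q | r)*q)* | (r | p)*q — 22 states, 24 ε-transitions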